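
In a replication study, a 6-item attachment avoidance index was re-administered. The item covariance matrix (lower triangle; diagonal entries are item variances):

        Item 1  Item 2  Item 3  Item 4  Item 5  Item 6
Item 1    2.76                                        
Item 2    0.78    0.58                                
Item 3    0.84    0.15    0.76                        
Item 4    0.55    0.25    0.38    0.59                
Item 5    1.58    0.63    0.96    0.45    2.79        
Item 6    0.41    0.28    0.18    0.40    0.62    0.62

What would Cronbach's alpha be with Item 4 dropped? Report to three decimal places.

Remaining items: Item 1, Item 2, Item 3, Item 5, Item 6 (k = 5).
ΣVar(i) = 2.76 + 0.58 + 0.76 + 2.79 + 0.62 = 7.51
σ²_T = 7.51 + 2 × 6.43 = 20.37
α (item deleted) = (5/4)·(1 − 7.51/20.37) = 0.789

α = 0.789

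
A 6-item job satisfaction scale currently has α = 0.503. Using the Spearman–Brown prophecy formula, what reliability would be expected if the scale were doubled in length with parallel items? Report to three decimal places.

Length factor m = 2
α' = m·α / (1 + (m−1)·α)
   = 2 × 0.503 / (1 + (2 − 1) × 0.503)
   = 1.0060 / 1.5030 = 0.669

predicted reliability = 0.669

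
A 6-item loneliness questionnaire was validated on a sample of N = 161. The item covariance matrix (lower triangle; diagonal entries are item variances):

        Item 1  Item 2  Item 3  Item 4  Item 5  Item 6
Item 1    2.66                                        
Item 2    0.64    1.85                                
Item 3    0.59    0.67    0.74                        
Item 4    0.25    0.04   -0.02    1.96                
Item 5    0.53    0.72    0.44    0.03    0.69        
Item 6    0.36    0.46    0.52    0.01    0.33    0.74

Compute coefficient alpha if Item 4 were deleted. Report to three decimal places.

α = 0.765

Remaining items: Item 1, Item 2, Item 3, Item 5, Item 6 (k = 5).
sum of item variances = 2.66 + 1.85 + 0.74 + 0.69 + 0.74 = 6.68
total variance = 6.68 + 2 × 5.26 = 17.20
α (item deleted) = (5/4)·(1 − 6.68/17.20) = 0.765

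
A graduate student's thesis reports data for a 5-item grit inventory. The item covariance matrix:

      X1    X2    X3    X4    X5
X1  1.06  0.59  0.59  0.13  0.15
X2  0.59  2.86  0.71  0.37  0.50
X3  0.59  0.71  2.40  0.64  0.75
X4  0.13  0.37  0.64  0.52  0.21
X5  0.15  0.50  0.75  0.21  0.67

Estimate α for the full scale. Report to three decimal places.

Σσ²ᵢ = 1.06 + 2.86 + 2.40 + 0.52 + 0.67 = 7.51
Sum of off-diagonal covariances = 4.64
σ²_total = 7.51 + 2 × 4.64 = 16.79
α = (k/(k−1))·(1 − Σσ²ᵢ/σ²_total) = (5/4)·(1 − 7.51/16.79) = 0.691

α = 0.691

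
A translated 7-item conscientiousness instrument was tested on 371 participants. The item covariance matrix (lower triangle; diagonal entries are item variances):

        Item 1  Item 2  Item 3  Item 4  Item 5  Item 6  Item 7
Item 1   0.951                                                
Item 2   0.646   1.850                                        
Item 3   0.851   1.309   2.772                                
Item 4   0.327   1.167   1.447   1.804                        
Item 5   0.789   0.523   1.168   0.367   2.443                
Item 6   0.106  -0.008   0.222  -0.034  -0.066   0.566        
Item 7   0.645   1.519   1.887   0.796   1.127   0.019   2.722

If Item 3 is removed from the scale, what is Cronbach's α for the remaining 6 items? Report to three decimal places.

Remaining items: Item 1, Item 2, Item 4, Item 5, Item 6, Item 7 (k = 6).
Σσ²ᵢ = 0.951 + 1.850 + 1.804 + 2.443 + 0.566 + 2.722 = 10.336
σ²_T = 10.336 + 2 × 7.923 = 26.182
α (item deleted) = (6/5)·(1 − 10.336/26.182) = 0.726

α = 0.726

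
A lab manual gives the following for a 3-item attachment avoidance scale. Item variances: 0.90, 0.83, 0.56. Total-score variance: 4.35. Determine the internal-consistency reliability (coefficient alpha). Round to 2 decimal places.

α = 0.71

Σσᵢ² = 0.90 + 0.83 + 0.56 = 2.29
α = (k/(k−1))·(1 − Σσᵢ²/Var(T)) = (3/2)·(1 − 2.29/4.35) = 0.71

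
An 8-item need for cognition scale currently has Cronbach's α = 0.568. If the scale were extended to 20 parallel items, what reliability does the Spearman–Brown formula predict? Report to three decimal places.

Length factor m = 20/8 = 2.5000
α' = m·α / (1 + (m−1)·α)
   = 20/8 × 0.568 / (1 + (20/8 − 1) × 0.568)
   = 1.4200 / 1.8520 = 0.767

predicted reliability = 0.767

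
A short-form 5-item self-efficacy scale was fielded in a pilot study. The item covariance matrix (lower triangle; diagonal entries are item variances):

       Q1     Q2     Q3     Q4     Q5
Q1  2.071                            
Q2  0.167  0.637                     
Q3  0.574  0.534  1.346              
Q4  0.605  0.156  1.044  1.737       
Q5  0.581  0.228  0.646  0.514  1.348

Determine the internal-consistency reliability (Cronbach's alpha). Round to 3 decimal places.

Σσ²ᵢ = 2.071 + 0.637 + 1.346 + 1.737 + 1.348 = 7.139
Σ_{i<j} σ_ij = 5.049
Var(T) = 7.139 + 2 × 5.049 = 17.237
α = (k/(k−1))·(1 − Σσ²ᵢ/Var(T)) = (5/4)·(1 − 7.139/17.237) = 0.732

α = 0.732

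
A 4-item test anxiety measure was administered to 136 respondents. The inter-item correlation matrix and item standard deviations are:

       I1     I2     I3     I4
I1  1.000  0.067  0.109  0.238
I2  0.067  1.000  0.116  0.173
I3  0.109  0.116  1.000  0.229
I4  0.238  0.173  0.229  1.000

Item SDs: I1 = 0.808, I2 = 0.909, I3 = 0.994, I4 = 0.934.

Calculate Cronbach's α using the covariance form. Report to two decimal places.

Cronbach's α = 0.42

Σσ²ᵢ = 0.808² + 0.909² + 0.994² + 0.934² = 3.3395
Covariances σ_ij = r_ij · s_i · s_j:
  σ(I1,I2) = 0.067 × 0.808 × 0.909 = 0.0492
  σ(I1,I3) = 0.109 × 0.808 × 0.994 = 0.0875
  σ(I1,I4) = 0.238 × 0.808 × 0.934 = 0.1796
  σ(I2,I3) = 0.116 × 0.909 × 0.994 = 0.1048
  σ(I2,I4) = 0.173 × 0.909 × 0.934 = 0.1469
  σ(I3,I4) = 0.229 × 0.994 × 0.934 = 0.2126
σ²_T = Σσ²ᵢ + 2·Σσ_ij = 3.3395 + 2 × 0.7806 = 4.9007
α = (4/3)·(1 − 3.3395/4.9007) = 0.42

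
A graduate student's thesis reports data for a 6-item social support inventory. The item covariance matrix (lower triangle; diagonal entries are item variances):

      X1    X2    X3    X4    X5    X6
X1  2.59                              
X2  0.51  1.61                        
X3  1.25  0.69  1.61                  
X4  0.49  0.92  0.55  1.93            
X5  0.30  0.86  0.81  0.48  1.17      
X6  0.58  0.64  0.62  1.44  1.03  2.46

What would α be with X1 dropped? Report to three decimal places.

Remaining items: X2, X3, X4, X5, X6 (k = 5).
Σσ²ᵢ = 1.61 + 1.61 + 1.93 + 1.17 + 2.46 = 8.78
σ²_T = 8.78 + 2 × 8.04 = 24.86
α (item deleted) = (5/4)·(1 − 8.78/24.86) = 0.809

α = 0.809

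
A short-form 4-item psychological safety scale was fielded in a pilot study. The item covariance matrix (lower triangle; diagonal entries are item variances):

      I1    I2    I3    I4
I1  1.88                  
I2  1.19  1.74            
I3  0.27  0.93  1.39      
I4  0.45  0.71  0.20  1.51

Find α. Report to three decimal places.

ΣVar(i) = 1.88 + 1.74 + 1.39 + 1.51 = 6.52
Sum of off-diagonal covariances = 3.75
σ²_total = 6.52 + 2 × 3.75 = 14.02
α = (k/(k−1))·(1 − ΣVar(i)/σ²_total) = (4/3)·(1 − 6.52/14.02) = 0.713

α = 0.713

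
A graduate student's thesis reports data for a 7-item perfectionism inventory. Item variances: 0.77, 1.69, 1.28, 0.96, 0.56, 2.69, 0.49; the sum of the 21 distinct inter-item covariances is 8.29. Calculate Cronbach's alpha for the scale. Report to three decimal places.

Cronbach's alpha = 0.773

Σσ²ᵢ = 0.77 + 1.69 + 1.28 + 0.96 + 0.56 + 2.69 + 0.49 = 8.44
Sum of distinct covariances = 8.29
σ²_T = Σσ²ᵢ + 2·Σcov = 8.44 + 2 × 8.29 = 25.02
α = (7/6)·(1 − 8.44/25.02) = 0.773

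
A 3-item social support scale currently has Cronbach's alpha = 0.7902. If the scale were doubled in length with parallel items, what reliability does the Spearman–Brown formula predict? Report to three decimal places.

Length factor m = 2
α' = m·α / (1 + (m−1)·α)
   = 2 × 0.7902 / (1 + (2 − 1) × 0.7902)
   = 1.5804 / 1.7902 = 0.883

predicted reliability = 0.883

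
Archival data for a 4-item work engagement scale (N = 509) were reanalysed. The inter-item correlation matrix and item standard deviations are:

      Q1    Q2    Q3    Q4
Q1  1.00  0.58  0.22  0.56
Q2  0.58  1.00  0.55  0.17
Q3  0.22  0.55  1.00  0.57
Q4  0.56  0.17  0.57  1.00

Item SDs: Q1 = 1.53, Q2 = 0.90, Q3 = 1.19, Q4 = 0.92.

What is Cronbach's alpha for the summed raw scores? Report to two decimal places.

α = 0.74

Σσ²ᵢ = 1.53² + 0.90² + 1.19² + 0.92² = 5.4134
Covariances σ_ij = r_ij · s_i · s_j:
  σ(Q1,Q2) = 0.58 × 1.53 × 0.90 = 0.7987
  σ(Q1,Q3) = 0.22 × 1.53 × 1.19 = 0.4006
  σ(Q1,Q4) = 0.56 × 1.53 × 0.92 = 0.7883
  σ(Q2,Q3) = 0.55 × 0.90 × 1.19 = 0.5891
  σ(Q2,Q4) = 0.17 × 0.90 × 0.92 = 0.1408
  σ(Q3,Q4) = 0.57 × 1.19 × 0.92 = 0.6240
σ²_T = Σσ²ᵢ + 2·Σσ_ij = 5.4134 + 2 × 3.3415 = 12.0964
α = (4/3)·(1 − 5.4134/12.0964) = 0.74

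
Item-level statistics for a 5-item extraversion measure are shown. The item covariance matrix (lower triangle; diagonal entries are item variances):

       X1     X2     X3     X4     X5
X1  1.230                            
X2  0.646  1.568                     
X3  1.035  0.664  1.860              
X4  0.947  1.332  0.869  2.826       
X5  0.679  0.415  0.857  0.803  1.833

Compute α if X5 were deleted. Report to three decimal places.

Remaining items: X1, X2, X3, X4 (k = 4).
sum of item variances = 1.230 + 1.568 + 1.860 + 2.826 = 7.484
Var(T) = 7.484 + 2 × 5.493 = 18.470
α (item deleted) = (4/3)·(1 − 7.484/18.470) = 0.793

α = 0.793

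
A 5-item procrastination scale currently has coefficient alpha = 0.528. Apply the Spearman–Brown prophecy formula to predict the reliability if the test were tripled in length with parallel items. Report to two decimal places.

predicted reliability = 0.77

Length factor m = 3
α' = m·α / (1 + (m−1)·α)
   = 3 × 0.528 / (1 + (3 − 1) × 0.528)
   = 1.5840 / 2.0560 = 0.77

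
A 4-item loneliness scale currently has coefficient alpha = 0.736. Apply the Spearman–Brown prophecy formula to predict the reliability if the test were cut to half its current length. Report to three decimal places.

Length factor m = 1/2
α' = m·α / (1 − (1−m)·α)
   = 1/2 × 0.736 / (1 − (1 − 1/2) × 0.736)
   = 0.3680 / 0.6320 = 0.582

predicted reliability = 0.582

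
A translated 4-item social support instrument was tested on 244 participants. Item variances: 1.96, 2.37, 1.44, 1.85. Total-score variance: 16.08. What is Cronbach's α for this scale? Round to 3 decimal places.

Cronbach's α = 0.701

Σσ²ᵢ = 1.96 + 2.37 + 1.44 + 1.85 = 7.62
α = (k/(k−1))·(1 − Σσ²ᵢ/σ²_T) = (4/3)·(1 − 7.62/16.08) = 0.701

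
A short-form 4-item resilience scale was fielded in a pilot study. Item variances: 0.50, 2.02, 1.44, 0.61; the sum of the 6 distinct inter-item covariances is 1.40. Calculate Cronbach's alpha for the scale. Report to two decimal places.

Σσᵢ² = 0.50 + 2.02 + 1.44 + 0.61 = 4.57
Sum of distinct covariances = 1.40
σ²_total = Σσᵢ² + 2·Σcov = 4.57 + 2 × 1.40 = 7.37
α = (4/3)·(1 − 4.57/7.37) = 0.51

Cronbach's alpha = 0.51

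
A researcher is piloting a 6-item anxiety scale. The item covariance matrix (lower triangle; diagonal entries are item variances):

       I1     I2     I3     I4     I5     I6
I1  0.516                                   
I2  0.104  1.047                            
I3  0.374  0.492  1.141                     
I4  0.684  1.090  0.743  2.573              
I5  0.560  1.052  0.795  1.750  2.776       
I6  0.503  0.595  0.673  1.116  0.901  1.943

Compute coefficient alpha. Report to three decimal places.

sum of item variances = 0.516 + 1.047 + 1.141 + 2.573 + 2.776 + 1.943 = 9.996
Σ_{i<j} σ_ij = 11.432
total variance = 9.996 + 2 × 11.432 = 32.860
α = (k/(k−1))·(1 − sum of item variances/total variance) = (6/5)·(1 − 9.996/32.860) = 0.835

α = 0.835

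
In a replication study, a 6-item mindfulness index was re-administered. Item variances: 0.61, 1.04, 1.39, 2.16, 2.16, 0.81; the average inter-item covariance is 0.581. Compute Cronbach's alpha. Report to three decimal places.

sum of item variances = 0.61 + 1.04 + 1.39 + 2.16 + 2.16 + 0.81 = 8.17
Sum of the 15 distinct covariances = 15 × 0.581 = 8.715
σ²_T = sum of item variances + 2·Σcov = 8.17 + 2 × 8.715 = 25.600
α = (6/5)·(1 − 8.17/25.600) = 0.817

Cronbach's alpha = 0.817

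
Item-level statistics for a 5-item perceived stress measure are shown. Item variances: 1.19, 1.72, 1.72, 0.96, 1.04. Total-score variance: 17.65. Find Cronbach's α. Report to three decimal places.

Σσᵢ² = 1.19 + 1.72 + 1.72 + 0.96 + 1.04 = 6.63
α = (k/(k−1))·(1 − Σσᵢ²/σ²_total) = (5/4)·(1 − 6.63/17.65) = 0.780

Cronbach's α = 0.780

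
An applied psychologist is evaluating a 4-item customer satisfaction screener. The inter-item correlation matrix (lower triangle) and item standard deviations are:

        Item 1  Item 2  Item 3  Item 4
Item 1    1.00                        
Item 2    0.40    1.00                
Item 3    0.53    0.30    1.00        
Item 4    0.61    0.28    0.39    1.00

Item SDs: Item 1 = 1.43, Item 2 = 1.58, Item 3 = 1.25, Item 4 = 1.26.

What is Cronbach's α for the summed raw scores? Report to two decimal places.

Cronbach's α = 0.73

Σσ²ᵢ = 1.43² + 1.58² + 1.25² + 1.26² = 7.6914
Covariances σ_ij = r_ij · s_i · s_j:
  σ(Item 1,Item 2) = 0.40 × 1.43 × 1.58 = 0.9038
  σ(Item 1,Item 3) = 0.53 × 1.43 × 1.25 = 0.9474
  σ(Item 1,Item 4) = 0.61 × 1.43 × 1.26 = 1.0991
  σ(Item 2,Item 3) = 0.30 × 1.58 × 1.25 = 0.5925
  σ(Item 2,Item 4) = 0.28 × 1.58 × 1.26 = 0.5574
  σ(Item 3,Item 4) = 0.39 × 1.25 × 1.26 = 0.6143
σ²_T = Σσ²ᵢ + 2·Σσ_ij = 7.6914 + 2 × 4.7145 = 17.1204
α = (4/3)·(1 − 7.6914/17.1204) = 0.73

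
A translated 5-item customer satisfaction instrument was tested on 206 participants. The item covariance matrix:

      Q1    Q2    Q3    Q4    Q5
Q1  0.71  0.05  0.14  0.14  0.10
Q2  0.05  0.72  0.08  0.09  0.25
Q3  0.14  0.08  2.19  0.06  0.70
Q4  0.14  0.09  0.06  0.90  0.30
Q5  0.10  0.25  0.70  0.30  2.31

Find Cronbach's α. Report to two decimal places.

sum of item variances = 0.71 + 0.72 + 2.19 + 0.90 + 2.31 = 6.83
Sum of off-diagonal covariances = 1.91
total variance = 6.83 + 2 × 1.91 = 10.65
α = (k/(k−1))·(1 − sum of item variances/total variance) = (5/4)·(1 − 6.83/10.65) = 0.45

α = 0.45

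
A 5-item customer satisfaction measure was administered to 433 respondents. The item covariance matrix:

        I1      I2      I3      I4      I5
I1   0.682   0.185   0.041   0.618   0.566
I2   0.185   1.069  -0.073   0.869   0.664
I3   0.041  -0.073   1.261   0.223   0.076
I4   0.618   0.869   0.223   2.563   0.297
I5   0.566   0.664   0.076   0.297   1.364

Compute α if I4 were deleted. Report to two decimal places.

Remaining items: I1, I2, I3, I5 (k = 4).
Σσ²ᵢ = 0.682 + 1.069 + 1.261 + 1.364 = 4.376
total variance = 4.376 + 2 × 1.459 = 7.294
α (item deleted) = (4/3)·(1 − 4.376/7.294) = 0.53

α = 0.53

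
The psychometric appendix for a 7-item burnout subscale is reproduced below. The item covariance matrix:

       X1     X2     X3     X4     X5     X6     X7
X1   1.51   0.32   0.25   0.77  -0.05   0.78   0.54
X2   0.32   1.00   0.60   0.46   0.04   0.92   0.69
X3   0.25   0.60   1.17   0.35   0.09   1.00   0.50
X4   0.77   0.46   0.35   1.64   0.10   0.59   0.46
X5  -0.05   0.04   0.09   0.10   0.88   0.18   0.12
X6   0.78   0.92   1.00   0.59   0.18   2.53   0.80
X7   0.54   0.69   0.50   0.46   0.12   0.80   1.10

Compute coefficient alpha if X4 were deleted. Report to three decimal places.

coefficient alpha = 0.748

Remaining items: X1, X2, X3, X5, X6, X7 (k = 6).
ΣVar(i) = 1.51 + 1.00 + 1.17 + 0.88 + 2.53 + 1.10 = 8.19
total variance = 8.19 + 2 × 6.78 = 21.75
α (item deleted) = (6/5)·(1 − 8.19/21.75) = 0.748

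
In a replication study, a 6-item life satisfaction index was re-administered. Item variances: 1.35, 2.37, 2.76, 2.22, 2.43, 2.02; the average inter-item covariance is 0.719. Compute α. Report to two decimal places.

Σσ²ᵢ = 1.35 + 2.37 + 2.76 + 2.22 + 2.43 + 2.02 = 13.15
Sum of the 15 distinct covariances = 15 × 0.719 = 10.785
σ²_T = Σσ²ᵢ + 2·Σcov = 13.15 + 2 × 10.785 = 34.720
α = (6/5)·(1 − 13.15/34.720) = 0.75

α = 0.75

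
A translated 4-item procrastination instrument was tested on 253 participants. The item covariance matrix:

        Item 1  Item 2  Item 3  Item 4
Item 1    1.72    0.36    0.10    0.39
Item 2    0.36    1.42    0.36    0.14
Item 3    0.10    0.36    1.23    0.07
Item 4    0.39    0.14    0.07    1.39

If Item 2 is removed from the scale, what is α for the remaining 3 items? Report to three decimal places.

Remaining items: Item 1, Item 3, Item 4 (k = 3).
sum of item variances = 1.72 + 1.23 + 1.39 = 4.34
σ²_total = 4.34 + 2 × 0.56 = 5.46
α (item deleted) = (3/2)·(1 − 4.34/5.46) = 0.308

α = 0.308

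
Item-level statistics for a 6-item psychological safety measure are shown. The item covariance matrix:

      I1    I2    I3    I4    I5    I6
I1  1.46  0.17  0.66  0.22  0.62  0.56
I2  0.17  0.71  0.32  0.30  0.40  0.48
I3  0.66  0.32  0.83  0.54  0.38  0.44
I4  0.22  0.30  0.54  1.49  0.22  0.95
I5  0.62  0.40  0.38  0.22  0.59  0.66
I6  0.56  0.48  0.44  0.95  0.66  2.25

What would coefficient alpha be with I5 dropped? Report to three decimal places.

Remaining items: I1, I2, I3, I4, I6 (k = 5).
Σσᵢ² = 1.46 + 0.71 + 0.83 + 1.49 + 2.25 = 6.74
σ²_total = 6.74 + 2 × 4.64 = 16.02
α (item deleted) = (5/4)·(1 − 6.74/16.02) = 0.724

α = 0.724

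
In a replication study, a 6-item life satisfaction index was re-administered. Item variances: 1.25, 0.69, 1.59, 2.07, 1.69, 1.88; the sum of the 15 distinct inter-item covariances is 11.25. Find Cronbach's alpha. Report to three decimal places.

Σσ²ᵢ = 1.25 + 0.69 + 1.59 + 2.07 + 1.69 + 1.88 = 9.17
Sum of distinct covariances = 11.25
Var(T) = Σσ²ᵢ + 2·Σcov = 9.17 + 2 × 11.25 = 31.67
α = (6/5)·(1 − 9.17/31.67) = 0.853

Cronbach's alpha = 0.853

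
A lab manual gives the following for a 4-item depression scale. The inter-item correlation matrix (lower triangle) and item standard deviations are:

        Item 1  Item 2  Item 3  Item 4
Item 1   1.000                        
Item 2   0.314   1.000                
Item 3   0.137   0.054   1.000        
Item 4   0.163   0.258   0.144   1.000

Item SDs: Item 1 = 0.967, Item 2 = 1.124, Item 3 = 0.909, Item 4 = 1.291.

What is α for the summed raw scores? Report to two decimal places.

α = 0.47

Σσ²ᵢ = 0.967² + 1.124² + 0.909² + 1.291² = 4.6914
Covariances σ_ij = r_ij · s_i · s_j:
  σ(Item 1,Item 2) = 0.314 × 0.967 × 1.124 = 0.3413
  σ(Item 1,Item 3) = 0.137 × 0.967 × 0.909 = 0.1204
  σ(Item 1,Item 4) = 0.163 × 0.967 × 1.291 = 0.2035
  σ(Item 2,Item 3) = 0.054 × 1.124 × 0.909 = 0.0552
  σ(Item 2,Item 4) = 0.258 × 1.124 × 1.291 = 0.3744
  σ(Item 3,Item 4) = 0.144 × 0.909 × 1.291 = 0.1690
σ²_T = Σσ²ᵢ + 2·Σσ_ij = 4.6914 + 2 × 1.2638 = 7.2190
α = (4/3)·(1 − 4.6914/7.2190) = 0.47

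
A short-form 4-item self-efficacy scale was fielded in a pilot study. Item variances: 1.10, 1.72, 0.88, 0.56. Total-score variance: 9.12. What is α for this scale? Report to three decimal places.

Σσᵢ² = 1.10 + 1.72 + 0.88 + 0.56 = 4.26
α = (k/(k−1))·(1 − Σσᵢ²/Var(T)) = (4/3)·(1 − 4.26/9.12) = 0.711

α = 0.711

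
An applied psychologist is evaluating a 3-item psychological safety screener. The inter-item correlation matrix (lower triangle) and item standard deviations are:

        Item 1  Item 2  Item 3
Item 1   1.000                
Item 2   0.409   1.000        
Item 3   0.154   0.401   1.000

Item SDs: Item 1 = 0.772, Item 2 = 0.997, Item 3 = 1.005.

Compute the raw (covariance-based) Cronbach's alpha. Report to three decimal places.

α = 0.587

Σσ²ᵢ = 0.772² + 0.997² + 1.005² = 2.6000
Covariances σ_ij = r_ij · s_i · s_j:
  σ(Item 1,Item 2) = 0.409 × 0.772 × 0.997 = 0.3148
  σ(Item 1,Item 3) = 0.154 × 0.772 × 1.005 = 0.1195
  σ(Item 2,Item 3) = 0.401 × 0.997 × 1.005 = 0.4018
σ²_T = Σσ²ᵢ + 2·Σσ_ij = 2.6000 + 2 × 0.8361 = 4.2722
α = (3/2)·(1 − 2.6000/4.2722) = 0.587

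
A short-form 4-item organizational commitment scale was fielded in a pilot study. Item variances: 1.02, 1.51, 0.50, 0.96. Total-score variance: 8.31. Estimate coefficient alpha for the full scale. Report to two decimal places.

sum of item variances = 1.02 + 1.51 + 0.50 + 0.96 = 3.99
α = (k/(k−1))·(1 − sum of item variances/σ²_total) = (4/3)·(1 − 3.99/8.31) = 0.69

α = 0.69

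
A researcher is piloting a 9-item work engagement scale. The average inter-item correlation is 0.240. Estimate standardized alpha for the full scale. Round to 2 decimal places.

Standardized α = k·r̄ / (1 + (k−1)·r̄) = 9 × 0.240 / (1 + 8 × 0.240)
  = 2.1600 / 2.9200 = 0.74

α = 0.74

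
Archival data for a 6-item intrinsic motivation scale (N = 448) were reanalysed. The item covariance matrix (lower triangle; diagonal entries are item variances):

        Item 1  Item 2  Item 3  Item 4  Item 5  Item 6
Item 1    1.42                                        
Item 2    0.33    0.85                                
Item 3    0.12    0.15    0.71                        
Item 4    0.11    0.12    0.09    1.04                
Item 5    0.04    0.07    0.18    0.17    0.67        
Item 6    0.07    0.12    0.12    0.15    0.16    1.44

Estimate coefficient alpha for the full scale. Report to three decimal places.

α = 0.474

sum of item variances = 1.42 + 0.85 + 0.71 + 1.04 + 0.67 + 1.44 = 6.13
Sum of off-diagonal covariances = 2.00
σ²_T = 6.13 + 2 × 2.00 = 10.13
α = (k/(k−1))·(1 − sum of item variances/σ²_T) = (6/5)·(1 − 6.13/10.13) = 0.474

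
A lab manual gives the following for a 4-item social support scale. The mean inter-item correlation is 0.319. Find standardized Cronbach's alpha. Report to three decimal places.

standardized Cronbach's alpha = 0.652

Standardized α = k·r̄ / (1 + (k−1)·r̄) = 4 × 0.319 / (1 + 3 × 0.319)
  = 1.2760 / 1.9570 = 0.652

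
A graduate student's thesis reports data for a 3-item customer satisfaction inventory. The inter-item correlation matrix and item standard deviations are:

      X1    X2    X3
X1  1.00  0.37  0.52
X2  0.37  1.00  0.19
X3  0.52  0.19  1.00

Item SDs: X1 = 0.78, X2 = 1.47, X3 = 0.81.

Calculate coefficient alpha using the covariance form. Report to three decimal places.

Σσ²ᵢ = 0.78² + 1.47² + 0.81² = 3.4254
Covariances σ_ij = r_ij · s_i · s_j:
  σ(X1,X2) = 0.37 × 0.78 × 1.47 = 0.4242
  σ(X1,X3) = 0.52 × 0.78 × 0.81 = 0.3285
  σ(X2,X3) = 0.19 × 1.47 × 0.81 = 0.2262
σ²_T = Σσ²ᵢ + 2·Σσ_ij = 3.4254 + 2 × 0.9789 = 5.3832
α = (3/2)·(1 − 3.4254/5.3832) = 0.546

α = 0.546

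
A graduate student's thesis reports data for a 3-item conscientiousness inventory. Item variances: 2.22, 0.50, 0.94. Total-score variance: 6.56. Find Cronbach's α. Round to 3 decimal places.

Cronbach's α = 0.663

Σσᵢ² = 2.22 + 0.50 + 0.94 = 3.66
α = (k/(k−1))·(1 − Σσᵢ²/σ²_total) = (3/2)·(1 − 3.66/6.56) = 0.663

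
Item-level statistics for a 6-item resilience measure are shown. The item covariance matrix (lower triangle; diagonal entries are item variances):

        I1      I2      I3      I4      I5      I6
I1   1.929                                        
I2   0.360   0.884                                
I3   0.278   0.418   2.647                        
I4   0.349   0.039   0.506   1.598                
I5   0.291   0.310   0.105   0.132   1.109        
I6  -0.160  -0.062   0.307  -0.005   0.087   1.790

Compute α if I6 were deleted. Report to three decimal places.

Remaining items: I1, I2, I3, I4, I5 (k = 5).
ΣVar(i) = 1.929 + 0.884 + 2.647 + 1.598 + 1.109 = 8.167
Var(T) = 8.167 + 2 × 2.788 = 13.743
α (item deleted) = (5/4)·(1 − 8.167/13.743) = 0.507

α = 0.507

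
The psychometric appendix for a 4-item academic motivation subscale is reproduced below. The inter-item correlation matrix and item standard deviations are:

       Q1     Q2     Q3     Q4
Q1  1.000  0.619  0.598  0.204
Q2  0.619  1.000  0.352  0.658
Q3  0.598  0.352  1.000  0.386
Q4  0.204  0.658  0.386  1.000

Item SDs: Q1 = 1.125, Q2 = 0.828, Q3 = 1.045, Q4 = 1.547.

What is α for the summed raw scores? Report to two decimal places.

α = 0.74

Σσ²ᵢ = 1.125² + 0.828² + 1.045² + 1.547² = 5.4364
Covariances σ_ij = r_ij · s_i · s_j:
  σ(Q1,Q2) = 0.619 × 1.125 × 0.828 = 0.5766
  σ(Q1,Q3) = 0.598 × 1.125 × 1.045 = 0.7030
  σ(Q1,Q4) = 0.204 × 1.125 × 1.547 = 0.3550
  σ(Q2,Q3) = 0.352 × 0.828 × 1.045 = 0.3046
  σ(Q2,Q4) = 0.658 × 0.828 × 1.547 = 0.8428
  σ(Q3,Q4) = 0.386 × 1.045 × 1.547 = 0.6240
σ²_T = Σσ²ᵢ + 2·Σσ_ij = 5.4364 + 2 × 3.4060 = 12.2484
α = (4/3)·(1 − 5.4364/12.2484) = 0.74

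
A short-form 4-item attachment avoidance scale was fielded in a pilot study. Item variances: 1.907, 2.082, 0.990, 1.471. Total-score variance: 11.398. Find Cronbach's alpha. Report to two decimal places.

sum of item variances = 1.907 + 2.082 + 0.990 + 1.471 = 6.450
α = (k/(k−1))·(1 − sum of item variances/σ²_total) = (4/3)·(1 − 6.450/11.398) = 0.58

α = 0.58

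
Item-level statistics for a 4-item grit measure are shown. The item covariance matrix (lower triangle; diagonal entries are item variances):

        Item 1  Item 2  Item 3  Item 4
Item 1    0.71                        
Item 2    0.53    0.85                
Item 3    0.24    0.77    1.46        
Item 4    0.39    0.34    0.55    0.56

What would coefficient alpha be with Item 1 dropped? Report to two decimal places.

Remaining items: Item 2, Item 3, Item 4 (k = 3).
ΣVar(i) = 0.85 + 1.46 + 0.56 = 2.87
σ²_total = 2.87 + 2 × 1.66 = 6.19
α (item deleted) = (3/2)·(1 − 2.87/6.19) = 0.80

α = 0.80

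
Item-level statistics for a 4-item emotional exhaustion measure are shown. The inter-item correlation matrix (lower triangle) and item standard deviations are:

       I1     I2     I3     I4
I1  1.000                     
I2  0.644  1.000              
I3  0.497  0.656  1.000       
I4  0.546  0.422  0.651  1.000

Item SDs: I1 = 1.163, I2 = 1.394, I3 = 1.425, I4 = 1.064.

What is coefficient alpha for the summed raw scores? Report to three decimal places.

coefficient alpha = 0.838

Σσ²ᵢ = 1.163² + 1.394² + 1.425² + 1.064² = 6.4585
Covariances σ_ij = r_ij · s_i · s_j:
  σ(I1,I2) = 0.644 × 1.163 × 1.394 = 1.0441
  σ(I1,I3) = 0.497 × 1.163 × 1.425 = 0.8237
  σ(I1,I4) = 0.546 × 1.163 × 1.064 = 0.6756
  σ(I2,I3) = 0.656 × 1.394 × 1.425 = 1.3031
  σ(I2,I4) = 0.422 × 1.394 × 1.064 = 0.6259
  σ(I3,I4) = 0.651 × 1.425 × 1.064 = 0.9870
σ²_T = Σσ²ᵢ + 2·Σσ_ij = 6.4585 + 2 × 5.4594 = 17.3773
α = (4/3)·(1 − 6.4585/17.3773) = 0.838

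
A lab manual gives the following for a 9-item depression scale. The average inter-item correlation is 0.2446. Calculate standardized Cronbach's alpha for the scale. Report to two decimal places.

Standardized α = k·r̄ / (1 + (k−1)·r̄) = 9 × 0.2446 / (1 + 8 × 0.2446)
  = 2.2014 / 2.9568 = 0.74

standardized Cronbach's alpha = 0.74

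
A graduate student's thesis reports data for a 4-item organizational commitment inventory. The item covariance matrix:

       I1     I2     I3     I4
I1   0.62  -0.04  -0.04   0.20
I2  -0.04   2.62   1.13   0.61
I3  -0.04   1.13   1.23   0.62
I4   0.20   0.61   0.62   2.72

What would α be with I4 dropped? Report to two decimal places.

α = 0.48

Remaining items: I1, I2, I3 (k = 3).
sum of item variances = 0.62 + 2.62 + 1.23 = 4.47
σ²_total = 4.47 + 2 × 1.05 = 6.57
α (item deleted) = (3/2)·(1 − 4.47/6.57) = 0.48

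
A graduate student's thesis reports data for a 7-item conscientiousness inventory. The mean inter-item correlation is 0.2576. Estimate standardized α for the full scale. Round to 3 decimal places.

Standardized α = k·r̄ / (1 + (k−1)·r̄) = 7 × 0.2576 / (1 + 6 × 0.2576)
  = 1.8032 / 2.5456 = 0.708

standardized α = 0.708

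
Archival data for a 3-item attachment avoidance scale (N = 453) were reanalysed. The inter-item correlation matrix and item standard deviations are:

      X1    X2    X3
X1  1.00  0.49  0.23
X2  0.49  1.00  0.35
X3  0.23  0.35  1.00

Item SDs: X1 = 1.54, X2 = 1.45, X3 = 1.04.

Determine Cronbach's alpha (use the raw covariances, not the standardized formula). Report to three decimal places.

Σσ²ᵢ = 1.54² + 1.45² + 1.04² = 5.5557
Covariances σ_ij = r_ij · s_i · s_j:
  σ(X1,X2) = 0.49 × 1.54 × 1.45 = 1.0942
  σ(X1,X3) = 0.23 × 1.54 × 1.04 = 0.3684
  σ(X2,X3) = 0.35 × 1.45 × 1.04 = 0.5278
σ²_T = Σσ²ᵢ + 2·Σσ_ij = 5.5557 + 2 × 1.9904 = 9.5365
α = (3/2)·(1 − 5.5557/9.5365) = 0.626

α = 0.626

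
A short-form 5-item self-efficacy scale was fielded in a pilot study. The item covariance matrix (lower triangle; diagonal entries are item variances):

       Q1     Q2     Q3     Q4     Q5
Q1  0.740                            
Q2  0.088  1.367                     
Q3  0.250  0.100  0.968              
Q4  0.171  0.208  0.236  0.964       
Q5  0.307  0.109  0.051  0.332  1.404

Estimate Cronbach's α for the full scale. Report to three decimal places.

Σσ²ᵢ = 0.740 + 1.367 + 0.968 + 0.964 + 1.404 = 5.443
Σ_{i<j} σ_ij = 1.852
Var(T) = 5.443 + 2 × 1.852 = 9.147
α = (k/(k−1))·(1 − Σσ²ᵢ/Var(T)) = (5/4)·(1 − 5.443/9.147) = 0.506

Cronbach's α = 0.506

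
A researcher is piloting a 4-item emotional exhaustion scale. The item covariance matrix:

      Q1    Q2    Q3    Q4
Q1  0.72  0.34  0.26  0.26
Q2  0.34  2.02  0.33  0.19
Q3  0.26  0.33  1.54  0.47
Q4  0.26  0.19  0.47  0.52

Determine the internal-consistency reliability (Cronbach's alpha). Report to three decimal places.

α = 0.580

Σσ²ᵢ = 0.72 + 2.02 + 1.54 + 0.52 = 4.80
Sum of the distinct covariances = 1.85
Var(T) = 4.80 + 2 × 1.85 = 8.50
α = (k/(k−1))·(1 − Σσ²ᵢ/Var(T)) = (4/3)·(1 − 4.80/8.50) = 0.580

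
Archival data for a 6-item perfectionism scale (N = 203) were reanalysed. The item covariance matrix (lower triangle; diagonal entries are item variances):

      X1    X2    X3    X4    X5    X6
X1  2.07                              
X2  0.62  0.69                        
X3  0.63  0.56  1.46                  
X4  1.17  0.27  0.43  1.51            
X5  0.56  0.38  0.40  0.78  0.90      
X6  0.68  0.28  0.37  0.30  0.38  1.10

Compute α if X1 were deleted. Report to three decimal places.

Remaining items: X2, X3, X4, X5, X6 (k = 5).
ΣVar(i) = 0.69 + 1.46 + 1.51 + 0.90 + 1.10 = 5.66
σ²_T = 5.66 + 2 × 4.15 = 13.96
α (item deleted) = (5/4)·(1 − 5.66/13.96) = 0.743

α = 0.743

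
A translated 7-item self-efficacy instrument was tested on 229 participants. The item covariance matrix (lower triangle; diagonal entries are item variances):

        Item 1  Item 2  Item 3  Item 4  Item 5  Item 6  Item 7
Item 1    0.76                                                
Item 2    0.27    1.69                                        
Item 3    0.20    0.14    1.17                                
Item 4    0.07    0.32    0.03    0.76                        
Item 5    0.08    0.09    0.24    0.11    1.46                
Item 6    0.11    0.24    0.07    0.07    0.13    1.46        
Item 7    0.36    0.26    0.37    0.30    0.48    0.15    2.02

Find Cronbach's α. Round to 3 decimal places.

Σσ²ᵢ = 0.76 + 1.69 + 1.17 + 0.76 + 1.46 + 1.46 + 2.02 = 9.32
Sum of the distinct covariances = 4.09
Var(T) = 9.32 + 2 × 4.09 = 17.50
α = (k/(k−1))·(1 − Σσ²ᵢ/Var(T)) = (7/6)·(1 − 9.32/17.50) = 0.545

α = 0.545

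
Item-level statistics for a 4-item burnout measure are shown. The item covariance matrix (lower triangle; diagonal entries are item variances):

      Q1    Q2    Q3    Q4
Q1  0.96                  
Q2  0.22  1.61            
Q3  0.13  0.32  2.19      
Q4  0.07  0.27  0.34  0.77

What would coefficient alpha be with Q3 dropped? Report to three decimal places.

Remaining items: Q1, Q2, Q4 (k = 3).
ΣVar(i) = 0.96 + 1.61 + 0.77 = 3.34
σ²_total = 3.34 + 2 × 0.56 = 4.46
α (item deleted) = (3/2)·(1 − 3.34/4.46) = 0.377

α = 0.377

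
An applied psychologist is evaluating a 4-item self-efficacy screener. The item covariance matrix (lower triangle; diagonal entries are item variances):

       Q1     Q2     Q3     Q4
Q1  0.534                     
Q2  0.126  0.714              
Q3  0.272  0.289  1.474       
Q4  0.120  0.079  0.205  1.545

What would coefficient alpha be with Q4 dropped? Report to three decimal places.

Remaining items: Q1, Q2, Q3 (k = 3).
sum of item variances = 0.534 + 0.714 + 1.474 = 2.722
σ²_total = 2.722 + 2 × 0.687 = 4.096
α (item deleted) = (3/2)·(1 − 2.722/4.096) = 0.503

α = 0.503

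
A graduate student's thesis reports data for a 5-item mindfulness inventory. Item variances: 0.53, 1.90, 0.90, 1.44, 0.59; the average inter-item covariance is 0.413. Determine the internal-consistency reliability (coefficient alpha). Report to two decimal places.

coefficient alpha = 0.76

Σσ²ᵢ = 0.53 + 1.90 + 0.90 + 1.44 + 0.59 = 5.36
Sum of the 10 distinct covariances = 10 × 0.413 = 4.130
total variance = Σσ²ᵢ + 2·Σcov = 5.36 + 2 × 4.130 = 13.620
α = (5/4)·(1 − 5.36/13.620) = 0.76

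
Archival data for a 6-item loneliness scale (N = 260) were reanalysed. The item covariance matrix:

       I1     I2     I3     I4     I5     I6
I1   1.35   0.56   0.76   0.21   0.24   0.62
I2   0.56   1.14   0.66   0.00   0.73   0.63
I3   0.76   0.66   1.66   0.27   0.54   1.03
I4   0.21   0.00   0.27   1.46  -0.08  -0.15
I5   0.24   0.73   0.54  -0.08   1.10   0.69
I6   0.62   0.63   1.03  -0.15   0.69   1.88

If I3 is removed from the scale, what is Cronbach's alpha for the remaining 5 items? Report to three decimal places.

Remaining items: I1, I2, I4, I5, I6 (k = 5).
Σσ²ᵢ = 1.35 + 1.14 + 1.46 + 1.10 + 1.88 = 6.93
σ²_T = 6.93 + 2 × 3.45 = 13.83
α (item deleted) = (5/4)·(1 − 6.93/13.83) = 0.624

α = 0.624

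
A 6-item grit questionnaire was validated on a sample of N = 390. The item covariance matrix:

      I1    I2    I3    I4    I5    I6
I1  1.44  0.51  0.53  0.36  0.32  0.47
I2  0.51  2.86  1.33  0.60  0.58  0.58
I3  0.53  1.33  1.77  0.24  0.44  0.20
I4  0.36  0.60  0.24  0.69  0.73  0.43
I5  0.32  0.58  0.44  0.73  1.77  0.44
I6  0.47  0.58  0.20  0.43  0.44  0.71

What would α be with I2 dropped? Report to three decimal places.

Remaining items: I1, I3, I4, I5, I6 (k = 5).
sum of item variances = 1.44 + 1.77 + 0.69 + 1.77 + 0.71 = 6.38
σ²_T = 6.38 + 2 × 4.16 = 14.70
α (item deleted) = (5/4)·(1 − 6.38/14.70) = 0.707

α = 0.707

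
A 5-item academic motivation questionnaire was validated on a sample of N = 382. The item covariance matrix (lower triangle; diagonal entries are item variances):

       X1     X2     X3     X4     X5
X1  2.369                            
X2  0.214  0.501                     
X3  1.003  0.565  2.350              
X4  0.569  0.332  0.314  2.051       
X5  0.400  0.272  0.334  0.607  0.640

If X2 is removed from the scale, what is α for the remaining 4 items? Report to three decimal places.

Remaining items: X1, X3, X4, X5 (k = 4).
Σσ²ᵢ = 2.369 + 2.350 + 2.051 + 0.640 = 7.410
total variance = 7.410 + 2 × 3.227 = 13.864
α (item deleted) = (4/3)·(1 − 7.410/13.864) = 0.621

α = 0.621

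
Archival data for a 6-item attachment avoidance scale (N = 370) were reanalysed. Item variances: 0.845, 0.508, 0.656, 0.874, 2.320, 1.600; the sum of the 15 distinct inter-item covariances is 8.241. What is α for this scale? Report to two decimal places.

α = 0.85

Σσ²ᵢ = 0.845 + 0.508 + 0.656 + 0.874 + 2.320 + 1.600 = 6.803
Sum of distinct covariances = 8.241
σ²_T = Σσ²ᵢ + 2·Σcov = 6.803 + 2 × 8.241 = 23.285
α = (6/5)·(1 − 6.803/23.285) = 0.85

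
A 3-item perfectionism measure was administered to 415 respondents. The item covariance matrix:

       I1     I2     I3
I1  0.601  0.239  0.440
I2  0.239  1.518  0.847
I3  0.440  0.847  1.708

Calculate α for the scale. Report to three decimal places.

α = 0.666

ΣVar(i) = 0.601 + 1.518 + 1.708 = 3.827
Sum of off-diagonal covariances = 1.526
σ²_T = 3.827 + 2 × 1.526 = 6.879
α = (k/(k−1))·(1 − ΣVar(i)/σ²_T) = (3/2)·(1 − 3.827/6.879) = 0.666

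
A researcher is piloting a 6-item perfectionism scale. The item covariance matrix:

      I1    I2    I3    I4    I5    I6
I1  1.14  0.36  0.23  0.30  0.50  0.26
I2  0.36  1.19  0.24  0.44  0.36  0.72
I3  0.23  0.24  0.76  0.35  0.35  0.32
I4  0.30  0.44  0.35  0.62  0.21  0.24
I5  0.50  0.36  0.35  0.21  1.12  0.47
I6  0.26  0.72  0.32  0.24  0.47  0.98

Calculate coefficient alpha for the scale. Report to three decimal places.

Σσᵢ² = 1.14 + 1.19 + 0.76 + 0.62 + 1.12 + 0.98 = 5.81
Sum of off-diagonal covariances = 5.35
Var(T) = 5.81 + 2 × 5.35 = 16.51
α = (k/(k−1))·(1 − Σσᵢ²/Var(T)) = (6/5)·(1 − 5.81/16.51) = 0.778

α = 0.778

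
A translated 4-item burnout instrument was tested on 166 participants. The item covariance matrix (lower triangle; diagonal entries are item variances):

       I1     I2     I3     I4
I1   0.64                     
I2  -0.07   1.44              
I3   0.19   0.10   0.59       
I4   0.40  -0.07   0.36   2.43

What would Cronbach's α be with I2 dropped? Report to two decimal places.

Remaining items: I1, I3, I4 (k = 3).
sum of item variances = 0.64 + 0.59 + 2.43 = 3.66
σ²_total = 3.66 + 2 × 0.95 = 5.56
α (item deleted) = (3/2)·(1 − 3.66/5.56) = 0.51

Cronbach's α = 0.51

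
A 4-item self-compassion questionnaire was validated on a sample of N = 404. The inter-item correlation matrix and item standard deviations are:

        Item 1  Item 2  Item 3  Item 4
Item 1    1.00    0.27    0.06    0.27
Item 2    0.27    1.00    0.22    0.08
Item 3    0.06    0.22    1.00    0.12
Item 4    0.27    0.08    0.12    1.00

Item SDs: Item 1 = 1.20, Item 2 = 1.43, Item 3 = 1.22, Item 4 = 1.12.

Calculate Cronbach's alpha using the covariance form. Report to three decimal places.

α = 0.451

Σσ²ᵢ = 1.20² + 1.43² + 1.22² + 1.12² = 6.2277
Covariances σ_ij = r_ij · s_i · s_j:
  σ(Item 1,Item 2) = 0.27 × 1.20 × 1.43 = 0.4633
  σ(Item 1,Item 3) = 0.06 × 1.20 × 1.22 = 0.0878
  σ(Item 1,Item 4) = 0.27 × 1.20 × 1.12 = 0.3629
  σ(Item 2,Item 3) = 0.22 × 1.43 × 1.22 = 0.3838
  σ(Item 2,Item 4) = 0.08 × 1.43 × 1.12 = 0.1281
  σ(Item 3,Item 4) = 0.12 × 1.22 × 1.12 = 0.1640
σ²_T = Σσ²ᵢ + 2·Σσ_ij = 6.2277 + 2 × 1.5899 = 9.4075
α = (4/3)·(1 − 6.2277/9.4075) = 0.451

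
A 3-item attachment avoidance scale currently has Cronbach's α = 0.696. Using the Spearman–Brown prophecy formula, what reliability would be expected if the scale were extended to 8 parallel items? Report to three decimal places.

Length factor m = 8/3 = 2.6667
α' = m·α / (1 + (m−1)·α)
   = 8/3 × 0.696 / (1 + (8/3 − 1) × 0.696)
   = 1.8560 / 2.1600 = 0.859

predicted reliability = 0.859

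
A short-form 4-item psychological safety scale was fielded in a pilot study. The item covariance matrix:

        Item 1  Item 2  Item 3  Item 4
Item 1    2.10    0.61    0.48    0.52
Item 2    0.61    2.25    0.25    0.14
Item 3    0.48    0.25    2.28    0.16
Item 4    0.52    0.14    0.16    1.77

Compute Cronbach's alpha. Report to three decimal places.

Cronbach's alpha = 0.453

Σσ²ᵢ = 2.10 + 2.25 + 2.28 + 1.77 = 8.40
Sum of off-diagonal covariances = 2.16
Var(T) = 8.40 + 2 × 2.16 = 12.72
α = (k/(k−1))·(1 − Σσ²ᵢ/Var(T)) = (4/3)·(1 − 8.40/12.72) = 0.453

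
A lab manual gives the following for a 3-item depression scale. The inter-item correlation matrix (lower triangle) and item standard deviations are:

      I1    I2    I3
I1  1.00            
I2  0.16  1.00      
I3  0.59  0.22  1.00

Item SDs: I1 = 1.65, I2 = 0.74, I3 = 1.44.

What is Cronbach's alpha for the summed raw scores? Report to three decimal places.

α = 0.610

Σσ²ᵢ = 1.65² + 0.74² + 1.44² = 5.3437
Covariances σ_ij = r_ij · s_i · s_j:
  σ(I1,I2) = 0.16 × 1.65 × 0.74 = 0.1954
  σ(I1,I3) = 0.59 × 1.65 × 1.44 = 1.4018
  σ(I2,I3) = 0.22 × 0.74 × 1.44 = 0.2344
σ²_T = Σσ²ᵢ + 2·Σσ_ij = 5.3437 + 2 × 1.8316 = 9.0069
α = (3/2)·(1 − 5.3437/9.0069) = 0.610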